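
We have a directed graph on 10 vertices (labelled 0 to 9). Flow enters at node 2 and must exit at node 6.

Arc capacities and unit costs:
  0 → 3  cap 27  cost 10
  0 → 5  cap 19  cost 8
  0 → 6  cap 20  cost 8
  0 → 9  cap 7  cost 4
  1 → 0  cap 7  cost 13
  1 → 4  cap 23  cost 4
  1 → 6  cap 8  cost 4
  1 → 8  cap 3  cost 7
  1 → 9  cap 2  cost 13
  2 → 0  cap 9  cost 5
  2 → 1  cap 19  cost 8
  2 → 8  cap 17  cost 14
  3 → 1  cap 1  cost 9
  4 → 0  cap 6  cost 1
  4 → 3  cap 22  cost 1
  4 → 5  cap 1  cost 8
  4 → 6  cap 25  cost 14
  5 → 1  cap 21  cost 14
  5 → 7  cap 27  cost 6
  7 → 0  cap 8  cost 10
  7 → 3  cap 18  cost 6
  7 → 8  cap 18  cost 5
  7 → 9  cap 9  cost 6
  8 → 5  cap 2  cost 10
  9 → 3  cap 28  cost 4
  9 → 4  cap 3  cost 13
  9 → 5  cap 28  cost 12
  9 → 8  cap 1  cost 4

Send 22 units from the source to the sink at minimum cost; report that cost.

shortest-cost path #1: 2→1→6 push 8 @ unit cost 12 (adds 96)
shortest-cost path #2: 2→0→6 push 9 @ unit cost 13 (adds 117)
shortest-cost path #3: 2→1→4→0→6 push 5 @ unit cost 21 (adds 105)
total cost = 318

Minimum cost for 22 units: 318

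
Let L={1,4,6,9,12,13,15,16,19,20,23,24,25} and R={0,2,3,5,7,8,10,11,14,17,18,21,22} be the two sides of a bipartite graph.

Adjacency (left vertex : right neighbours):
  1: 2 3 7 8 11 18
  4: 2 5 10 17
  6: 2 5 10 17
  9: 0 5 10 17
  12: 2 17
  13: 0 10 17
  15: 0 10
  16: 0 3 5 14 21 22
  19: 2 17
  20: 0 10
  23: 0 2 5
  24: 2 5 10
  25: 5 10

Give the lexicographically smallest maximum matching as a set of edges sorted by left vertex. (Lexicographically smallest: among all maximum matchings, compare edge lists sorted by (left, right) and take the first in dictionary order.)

Lex-smallest maximum matching: {(1,3), (4,2), (6,5), (9,0), (12,17), (13,10), (16,14)}

|M| = 7 (so the lex-smallest maximum matching has 7 edges)
process left vertices in ascending order; for each, take the smallest-labelled available neighbour that still permits 7 edges overall, or leave it unmatched if none does
lex-smallest matching: {1-3, 4-2, 6-5, 9-0, 12-17, 13-10, 16-14}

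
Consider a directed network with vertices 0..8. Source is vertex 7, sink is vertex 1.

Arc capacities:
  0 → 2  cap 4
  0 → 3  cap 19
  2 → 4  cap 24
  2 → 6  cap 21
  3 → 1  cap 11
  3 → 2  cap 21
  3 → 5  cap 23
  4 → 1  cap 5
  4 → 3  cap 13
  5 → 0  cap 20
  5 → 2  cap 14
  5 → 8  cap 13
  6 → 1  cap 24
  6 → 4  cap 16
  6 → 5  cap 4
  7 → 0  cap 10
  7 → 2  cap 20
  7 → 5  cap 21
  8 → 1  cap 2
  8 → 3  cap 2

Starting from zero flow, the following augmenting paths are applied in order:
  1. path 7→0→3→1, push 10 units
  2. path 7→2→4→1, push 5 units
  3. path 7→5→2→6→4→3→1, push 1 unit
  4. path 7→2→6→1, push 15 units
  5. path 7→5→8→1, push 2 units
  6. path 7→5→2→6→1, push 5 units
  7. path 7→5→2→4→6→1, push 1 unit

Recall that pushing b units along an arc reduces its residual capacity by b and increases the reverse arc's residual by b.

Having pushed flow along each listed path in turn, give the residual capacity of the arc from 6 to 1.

Residual capacity of (6,1): 3

after path 1 (7→0→3→1, push 10): res(6,1)=24
after path 2 (7→2→4→1, push 5): res(6,1)=24
after path 3 (7→5→2→6→4→3→1, push 1): res(6,1)=24
after path 4 (7→2→6→1, push 15): res(6,1)=9
after path 5 (7→5→8→1, push 2): res(6,1)=9
after path 6 (7→5→2→6→1, push 5): res(6,1)=4
after path 7 (7→5→2→4→6→1, push 1): res(6,1)=3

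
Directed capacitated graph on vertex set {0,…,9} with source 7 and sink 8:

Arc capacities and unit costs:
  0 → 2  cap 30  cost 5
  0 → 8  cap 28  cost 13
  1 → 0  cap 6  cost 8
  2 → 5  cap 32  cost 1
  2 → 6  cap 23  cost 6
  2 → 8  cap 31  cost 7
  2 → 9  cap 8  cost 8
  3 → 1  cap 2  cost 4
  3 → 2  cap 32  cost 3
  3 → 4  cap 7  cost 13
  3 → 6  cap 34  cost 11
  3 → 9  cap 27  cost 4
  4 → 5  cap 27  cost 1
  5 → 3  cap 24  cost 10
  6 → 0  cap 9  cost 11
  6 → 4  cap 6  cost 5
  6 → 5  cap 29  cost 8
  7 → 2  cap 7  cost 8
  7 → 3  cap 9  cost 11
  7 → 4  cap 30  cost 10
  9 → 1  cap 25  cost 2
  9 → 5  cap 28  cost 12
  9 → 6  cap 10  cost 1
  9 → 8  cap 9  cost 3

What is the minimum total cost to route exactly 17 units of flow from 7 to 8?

shortest-cost path #1: 7→2→8 push 7 @ unit cost 15 (adds 105)
shortest-cost path #2: 7→3→9→8 push 9 @ unit cost 18 (adds 162)
shortest-cost path #3: 7→4→5→3→2→8 push 1 @ unit cost 31 (adds 31)
total cost = 298

Minimum cost for 17 units: 298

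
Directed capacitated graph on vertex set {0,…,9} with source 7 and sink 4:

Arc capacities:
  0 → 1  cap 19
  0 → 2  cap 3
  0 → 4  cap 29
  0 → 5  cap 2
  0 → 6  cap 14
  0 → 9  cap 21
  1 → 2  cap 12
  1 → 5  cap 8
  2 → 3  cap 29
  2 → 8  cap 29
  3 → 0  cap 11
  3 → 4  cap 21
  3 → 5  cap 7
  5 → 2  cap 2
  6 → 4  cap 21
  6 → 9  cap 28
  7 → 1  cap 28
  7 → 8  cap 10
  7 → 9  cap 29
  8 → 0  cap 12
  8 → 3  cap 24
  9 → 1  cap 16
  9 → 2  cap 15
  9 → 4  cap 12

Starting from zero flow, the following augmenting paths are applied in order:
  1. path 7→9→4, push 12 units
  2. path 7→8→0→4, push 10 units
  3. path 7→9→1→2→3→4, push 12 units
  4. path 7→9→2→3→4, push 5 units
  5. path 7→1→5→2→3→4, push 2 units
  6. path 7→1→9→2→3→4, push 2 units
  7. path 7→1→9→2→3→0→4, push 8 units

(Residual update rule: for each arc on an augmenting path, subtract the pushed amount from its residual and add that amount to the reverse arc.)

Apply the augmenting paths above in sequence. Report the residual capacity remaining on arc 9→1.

after path 1 (7→9→4, push 12): res(9,1)=16
after path 2 (7→8→0→4, push 10): res(9,1)=16
after path 3 (7→9→1→2→3→4, push 12): res(9,1)=4
after path 4 (7→9→2→3→4, push 5): res(9,1)=4
after path 5 (7→1→5→2→3→4, push 2): res(9,1)=4
after path 6 (7→1→9→2→3→4, push 2): res(9,1)=6
after path 7 (7→1→9→2→3→0→4, push 8): res(9,1)=14

Residual capacity of (9,1): 14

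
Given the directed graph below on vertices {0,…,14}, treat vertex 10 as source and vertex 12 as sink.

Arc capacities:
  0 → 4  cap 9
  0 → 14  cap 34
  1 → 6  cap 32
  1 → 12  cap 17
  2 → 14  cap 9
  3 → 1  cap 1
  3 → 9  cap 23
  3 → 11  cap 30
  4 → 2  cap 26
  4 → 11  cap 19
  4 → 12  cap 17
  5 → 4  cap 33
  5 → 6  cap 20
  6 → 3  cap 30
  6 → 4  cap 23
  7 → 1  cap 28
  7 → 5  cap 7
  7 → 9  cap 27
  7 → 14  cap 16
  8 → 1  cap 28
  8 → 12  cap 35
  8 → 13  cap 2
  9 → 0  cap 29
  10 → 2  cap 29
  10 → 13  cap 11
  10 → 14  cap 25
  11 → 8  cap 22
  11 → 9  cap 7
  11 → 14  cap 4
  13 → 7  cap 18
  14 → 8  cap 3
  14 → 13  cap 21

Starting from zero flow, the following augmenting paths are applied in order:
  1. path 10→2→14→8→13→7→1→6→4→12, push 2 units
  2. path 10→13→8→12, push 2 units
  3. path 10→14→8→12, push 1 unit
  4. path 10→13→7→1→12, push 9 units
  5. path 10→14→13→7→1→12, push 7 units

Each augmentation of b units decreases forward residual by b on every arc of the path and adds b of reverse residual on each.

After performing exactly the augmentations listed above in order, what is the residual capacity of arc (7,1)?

Residual capacity of (7,1): 10

after path 1 (10→2→14→8→13→7→1→6→4→12, push 2): res(7,1)=26
after path 2 (10→13→8→12, push 2): res(7,1)=26
after path 3 (10→14→8→12, push 1): res(7,1)=26
after path 4 (10→13→7→1→12, push 9): res(7,1)=17
after path 5 (10→14→13→7→1→12, push 7): res(7,1)=10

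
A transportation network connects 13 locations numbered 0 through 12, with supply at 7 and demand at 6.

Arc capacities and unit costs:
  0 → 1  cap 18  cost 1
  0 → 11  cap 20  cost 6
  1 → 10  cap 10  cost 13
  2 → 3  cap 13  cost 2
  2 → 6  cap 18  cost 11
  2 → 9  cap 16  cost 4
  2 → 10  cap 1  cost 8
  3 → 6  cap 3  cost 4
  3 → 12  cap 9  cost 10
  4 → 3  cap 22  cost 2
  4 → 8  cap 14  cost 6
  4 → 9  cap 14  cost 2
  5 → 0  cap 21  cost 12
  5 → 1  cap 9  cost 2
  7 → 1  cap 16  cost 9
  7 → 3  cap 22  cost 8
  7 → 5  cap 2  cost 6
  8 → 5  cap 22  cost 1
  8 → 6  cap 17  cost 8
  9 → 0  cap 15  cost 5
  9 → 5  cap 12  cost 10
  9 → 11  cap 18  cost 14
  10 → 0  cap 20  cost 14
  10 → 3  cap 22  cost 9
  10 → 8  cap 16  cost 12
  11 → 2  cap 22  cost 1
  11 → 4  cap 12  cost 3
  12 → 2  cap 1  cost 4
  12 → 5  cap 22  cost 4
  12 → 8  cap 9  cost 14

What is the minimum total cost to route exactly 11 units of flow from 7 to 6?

Minimum cost for 11 units: 341

shortest-cost path #1: 7→3→6 push 3 @ unit cost 12 (adds 36)
shortest-cost path #2: 7→3→12→2→6 push 1 @ unit cost 33 (adds 33)
shortest-cost path #3: 7→5→0→11→2→6 push 2 @ unit cost 36 (adds 72)
shortest-cost path #4: 7→3→12→8→6 push 5 @ unit cost 40 (adds 200)
total cost = 341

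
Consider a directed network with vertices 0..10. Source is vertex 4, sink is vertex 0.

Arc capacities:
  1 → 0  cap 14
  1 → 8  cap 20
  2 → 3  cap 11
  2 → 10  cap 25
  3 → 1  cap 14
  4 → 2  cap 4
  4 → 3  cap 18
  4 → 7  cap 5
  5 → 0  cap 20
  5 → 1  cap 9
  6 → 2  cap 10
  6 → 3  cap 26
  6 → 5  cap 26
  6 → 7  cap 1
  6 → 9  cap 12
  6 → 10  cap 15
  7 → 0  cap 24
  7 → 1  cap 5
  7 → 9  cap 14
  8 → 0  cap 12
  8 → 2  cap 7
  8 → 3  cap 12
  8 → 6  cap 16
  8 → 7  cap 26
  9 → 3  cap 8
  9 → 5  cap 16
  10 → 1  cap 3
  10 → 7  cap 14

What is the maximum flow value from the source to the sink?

augment #1: 4→7→0 bottleneck 5, total now 5
augment #2: 4→3→1→0 bottleneck 14, total now 19
augment #3: 4→2→10→7→0 bottleneck 4, total now 23

Maximum flow value: 23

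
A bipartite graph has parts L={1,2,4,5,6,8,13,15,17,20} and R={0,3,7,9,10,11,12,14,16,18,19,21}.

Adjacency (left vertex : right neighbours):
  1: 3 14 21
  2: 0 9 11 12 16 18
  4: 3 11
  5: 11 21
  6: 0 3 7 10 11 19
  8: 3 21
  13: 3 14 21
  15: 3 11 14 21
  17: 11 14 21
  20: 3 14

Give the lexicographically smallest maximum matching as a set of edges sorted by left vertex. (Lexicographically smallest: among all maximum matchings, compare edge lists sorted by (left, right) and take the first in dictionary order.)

Lex-smallest maximum matching: {(1,3), (2,0), (4,11), (5,21), (6,7), (13,14)}

|M| = 6 (so the lex-smallest maximum matching has 6 edges)
process left vertices in ascending order; for each, take the smallest-labelled available neighbour that still permits 6 edges overall, or leave it unmatched if none does
lex-smallest matching: {1-3, 2-0, 4-11, 5-21, 6-7, 13-14}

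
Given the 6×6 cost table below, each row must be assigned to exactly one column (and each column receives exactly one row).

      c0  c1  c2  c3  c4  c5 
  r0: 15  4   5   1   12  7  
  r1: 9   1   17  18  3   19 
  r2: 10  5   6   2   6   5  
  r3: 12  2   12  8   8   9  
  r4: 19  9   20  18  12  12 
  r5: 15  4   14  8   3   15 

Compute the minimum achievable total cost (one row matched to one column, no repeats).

one of 2 optimal assignments: row0→col2 (cost 5), row1→col0 (cost 9), row2→col3 (cost 2), row3→col1 (cost 2), row4→col5 (cost 12), row5→col4 (cost 3)
total = 5 + 9 + 2 + 2 + 12 + 3 = 33

Minimum assignment cost: 33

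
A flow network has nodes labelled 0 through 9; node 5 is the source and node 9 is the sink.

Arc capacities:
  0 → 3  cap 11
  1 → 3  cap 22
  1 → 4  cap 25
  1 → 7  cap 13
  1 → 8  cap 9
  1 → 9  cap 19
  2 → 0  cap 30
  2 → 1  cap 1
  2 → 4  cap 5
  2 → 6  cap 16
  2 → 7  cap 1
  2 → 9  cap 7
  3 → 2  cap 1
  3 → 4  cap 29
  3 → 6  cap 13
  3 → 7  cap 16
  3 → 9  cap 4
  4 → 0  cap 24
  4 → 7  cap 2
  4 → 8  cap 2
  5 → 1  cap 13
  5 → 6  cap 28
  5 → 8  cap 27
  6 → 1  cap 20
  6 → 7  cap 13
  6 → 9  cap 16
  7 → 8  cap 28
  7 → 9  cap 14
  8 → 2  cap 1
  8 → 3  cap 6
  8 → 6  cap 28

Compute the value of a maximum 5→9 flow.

augment #1: 5→1→9 bottleneck 13, total now 13
augment #2: 5→6→9 bottleneck 16, total now 29
augment #3: 5→6→1→9 bottleneck 6, total now 35
augment #4: 5→6→7→9 bottleneck 6, total now 41
augment #5: 5→8→2→9 bottleneck 1, total now 42
augment #6: 5→8→3→9 bottleneck 4, total now 46
augment #7: 5→8→3→2→9 bottleneck 1, total now 47
augment #8: 5→8→3→7→9 bottleneck 1, total now 48
augment #9: 5→8→6→7→9 bottleneck 7, total now 55

Maximum flow value: 55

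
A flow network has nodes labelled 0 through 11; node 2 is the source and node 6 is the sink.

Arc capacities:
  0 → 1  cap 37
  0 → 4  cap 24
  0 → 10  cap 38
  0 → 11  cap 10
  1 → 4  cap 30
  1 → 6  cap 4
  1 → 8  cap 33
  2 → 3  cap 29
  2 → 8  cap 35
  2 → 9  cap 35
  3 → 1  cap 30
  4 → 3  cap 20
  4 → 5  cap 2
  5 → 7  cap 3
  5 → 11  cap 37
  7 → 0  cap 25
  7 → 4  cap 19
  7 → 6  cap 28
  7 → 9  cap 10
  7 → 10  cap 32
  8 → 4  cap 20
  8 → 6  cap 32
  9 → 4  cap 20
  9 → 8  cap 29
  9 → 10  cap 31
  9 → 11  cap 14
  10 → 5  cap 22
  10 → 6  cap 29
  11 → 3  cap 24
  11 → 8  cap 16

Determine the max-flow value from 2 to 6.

Maximum flow value: 68

augment #1: 2→8→6 bottleneck 32, total now 32
augment #2: 2→3→1→6 bottleneck 4, total now 36
augment #3: 2→9→10→6 bottleneck 29, total now 65
augment #4: 2→8→4→5→7→6 bottleneck 2, total now 67
augment #5: 2→9→10→5→7→6 bottleneck 1, total now 68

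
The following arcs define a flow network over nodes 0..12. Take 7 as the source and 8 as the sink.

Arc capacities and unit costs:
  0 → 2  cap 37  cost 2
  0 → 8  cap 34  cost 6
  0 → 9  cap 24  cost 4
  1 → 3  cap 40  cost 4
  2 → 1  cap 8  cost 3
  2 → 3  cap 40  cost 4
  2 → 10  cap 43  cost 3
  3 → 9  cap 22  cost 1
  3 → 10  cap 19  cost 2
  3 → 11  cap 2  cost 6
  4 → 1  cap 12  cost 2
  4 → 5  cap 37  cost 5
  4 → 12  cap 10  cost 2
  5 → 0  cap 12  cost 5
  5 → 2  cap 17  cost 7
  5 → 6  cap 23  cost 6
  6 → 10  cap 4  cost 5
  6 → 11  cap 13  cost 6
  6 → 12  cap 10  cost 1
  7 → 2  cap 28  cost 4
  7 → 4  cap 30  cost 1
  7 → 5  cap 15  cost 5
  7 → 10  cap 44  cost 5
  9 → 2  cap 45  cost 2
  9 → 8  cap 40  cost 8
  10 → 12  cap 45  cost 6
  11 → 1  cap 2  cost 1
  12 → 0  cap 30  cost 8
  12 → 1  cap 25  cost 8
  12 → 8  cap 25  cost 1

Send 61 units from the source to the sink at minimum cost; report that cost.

Minimum cost for 61 units: 824

shortest-cost path #1: 7→4→12→8 push 10 @ unit cost 4 (adds 40)
shortest-cost path #2: 7→10→12→8 push 15 @ unit cost 12 (adds 180)
shortest-cost path #3: 7→5→0→8 push 12 @ unit cost 16 (adds 192)
shortest-cost path #4: 7→4→1→3→9→8 push 12 @ unit cost 16 (adds 192)
shortest-cost path #5: 7→2→3→9→8 push 10 @ unit cost 17 (adds 170)
shortest-cost path #6: 7→10→12→0→8 push 2 @ unit cost 25 (adds 50)
total cost = 824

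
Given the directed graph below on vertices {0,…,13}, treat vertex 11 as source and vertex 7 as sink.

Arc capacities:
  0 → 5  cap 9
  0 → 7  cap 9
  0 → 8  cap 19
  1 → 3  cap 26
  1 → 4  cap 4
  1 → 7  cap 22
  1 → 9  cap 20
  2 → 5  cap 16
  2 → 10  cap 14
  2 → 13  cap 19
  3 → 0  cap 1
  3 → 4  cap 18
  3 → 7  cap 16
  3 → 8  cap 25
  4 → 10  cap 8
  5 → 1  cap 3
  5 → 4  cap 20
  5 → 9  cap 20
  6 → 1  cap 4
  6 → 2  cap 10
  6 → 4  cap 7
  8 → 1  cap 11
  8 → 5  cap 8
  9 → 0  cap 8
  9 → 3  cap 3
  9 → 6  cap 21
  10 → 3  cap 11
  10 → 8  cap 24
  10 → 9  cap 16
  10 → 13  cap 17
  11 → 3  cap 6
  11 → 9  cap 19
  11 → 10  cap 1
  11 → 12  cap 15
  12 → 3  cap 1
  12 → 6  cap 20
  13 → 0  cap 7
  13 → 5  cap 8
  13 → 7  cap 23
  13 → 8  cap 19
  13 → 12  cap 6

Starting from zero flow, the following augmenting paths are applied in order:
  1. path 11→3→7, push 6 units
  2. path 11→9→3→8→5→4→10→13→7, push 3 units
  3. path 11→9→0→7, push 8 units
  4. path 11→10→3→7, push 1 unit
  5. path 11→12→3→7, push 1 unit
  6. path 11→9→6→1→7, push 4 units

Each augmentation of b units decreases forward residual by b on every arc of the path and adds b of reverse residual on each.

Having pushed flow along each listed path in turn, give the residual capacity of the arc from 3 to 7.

after path 1 (11→3→7, push 6): res(3,7)=10
after path 2 (11→9→3→8→5→4→10→13→7, push 3): res(3,7)=10
after path 3 (11→9→0→7, push 8): res(3,7)=10
after path 4 (11→10→3→7, push 1): res(3,7)=9
after path 5 (11→12→3→7, push 1): res(3,7)=8
after path 6 (11→9→6→1→7, push 4): res(3,7)=8

Residual capacity of (3,7): 8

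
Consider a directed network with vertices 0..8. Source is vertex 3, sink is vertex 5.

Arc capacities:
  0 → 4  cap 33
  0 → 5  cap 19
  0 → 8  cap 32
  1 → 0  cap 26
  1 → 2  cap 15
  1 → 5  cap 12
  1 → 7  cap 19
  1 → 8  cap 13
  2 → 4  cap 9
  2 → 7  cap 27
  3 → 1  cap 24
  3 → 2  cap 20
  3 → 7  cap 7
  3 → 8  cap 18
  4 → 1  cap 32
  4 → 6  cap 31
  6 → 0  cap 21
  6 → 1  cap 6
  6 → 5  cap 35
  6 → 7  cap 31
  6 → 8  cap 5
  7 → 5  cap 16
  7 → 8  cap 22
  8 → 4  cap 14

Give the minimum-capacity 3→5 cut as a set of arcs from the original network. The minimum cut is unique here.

Min-cut arcs: {(2,4), (3,1), (7,5), (8,4)} (total capacity 63)

augment #1: 3→1→5 push 12
augment #2: 3→7→5 push 7
augment #3: 3→1→0→5 push 12
augment #4: 3→2→7→5 push 9
augment #5: 3→2→4→6→5 push 9
augment #6: 3→8→4→6→5 push 14
max flow = 63; residual-reachable set from 3 gives S-side
cut edges (S→T): {(2,4), (3,1), (7,5), (8,4)} total cap 63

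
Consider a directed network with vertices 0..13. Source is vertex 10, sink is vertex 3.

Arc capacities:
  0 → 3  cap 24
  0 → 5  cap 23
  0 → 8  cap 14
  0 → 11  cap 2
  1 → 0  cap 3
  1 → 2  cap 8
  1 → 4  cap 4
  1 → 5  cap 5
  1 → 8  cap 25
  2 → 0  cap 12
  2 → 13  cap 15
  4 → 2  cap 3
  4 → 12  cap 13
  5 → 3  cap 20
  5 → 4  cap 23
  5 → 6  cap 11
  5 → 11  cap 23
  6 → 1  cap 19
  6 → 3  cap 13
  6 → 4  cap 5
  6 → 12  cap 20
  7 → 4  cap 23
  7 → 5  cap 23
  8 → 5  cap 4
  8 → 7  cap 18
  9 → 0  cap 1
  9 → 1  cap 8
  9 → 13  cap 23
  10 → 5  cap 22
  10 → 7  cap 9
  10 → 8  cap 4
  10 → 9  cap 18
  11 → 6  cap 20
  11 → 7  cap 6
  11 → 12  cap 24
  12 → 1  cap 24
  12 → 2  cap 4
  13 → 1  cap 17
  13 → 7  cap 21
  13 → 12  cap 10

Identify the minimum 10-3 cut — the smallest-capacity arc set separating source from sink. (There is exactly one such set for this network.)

augment #1: 10→5→3 push 20
augment #2: 10→5→6→3 push 2
augment #3: 10→9→0→3 push 1
augment #4: 10→7→5→6→3 push 9
augment #5: 10→9→1→0→3 push 3
augment #6: 10→8→5→11→6→3 push 2
augment #7: 10→9→1→2→0→3 push 5
augment #8: 10→8→5→4→2→0→3 push 2
augment #9: 10→9→13→1→2→0→3 push 3
augment #10: 10→9→13→12→2→0→3 push 2
max flow = 49; residual-reachable set from 10 gives S-side
cut edges (S→T): {(1,0), (2,0), (5,3), (6,3), (9,0)} total cap 49

Min-cut arcs: {(1,0), (2,0), (5,3), (6,3), (9,0)} (total capacity 49)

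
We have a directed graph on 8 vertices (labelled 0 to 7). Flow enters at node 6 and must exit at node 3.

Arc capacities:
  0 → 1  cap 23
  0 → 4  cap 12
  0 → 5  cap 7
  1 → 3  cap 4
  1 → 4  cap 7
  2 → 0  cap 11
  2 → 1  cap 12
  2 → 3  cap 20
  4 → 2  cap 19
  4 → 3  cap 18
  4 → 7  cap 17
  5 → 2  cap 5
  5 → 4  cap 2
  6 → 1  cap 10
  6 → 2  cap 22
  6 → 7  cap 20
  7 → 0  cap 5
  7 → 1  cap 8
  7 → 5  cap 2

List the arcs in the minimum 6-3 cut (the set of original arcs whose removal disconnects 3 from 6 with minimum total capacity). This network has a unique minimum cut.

Min-cut arcs: {(1,3), (1,4), (6,2), (7,0), (7,5)} (total capacity 40)

augment #1: 6→1→3 push 4
augment #2: 6→2→3 push 20
augment #3: 6→1→4→3 push 6
augment #4: 6→2→0→4→3 push 2
augment #5: 6→7→0→4→3 push 5
augment #6: 6→7→1→4→3 push 1
augment #7: 6→7→5→4→3 push 2
max flow = 40; residual-reachable set from 6 gives S-side
cut edges (S→T): {(1,3), (1,4), (6,2), (7,0), (7,5)} total cap 40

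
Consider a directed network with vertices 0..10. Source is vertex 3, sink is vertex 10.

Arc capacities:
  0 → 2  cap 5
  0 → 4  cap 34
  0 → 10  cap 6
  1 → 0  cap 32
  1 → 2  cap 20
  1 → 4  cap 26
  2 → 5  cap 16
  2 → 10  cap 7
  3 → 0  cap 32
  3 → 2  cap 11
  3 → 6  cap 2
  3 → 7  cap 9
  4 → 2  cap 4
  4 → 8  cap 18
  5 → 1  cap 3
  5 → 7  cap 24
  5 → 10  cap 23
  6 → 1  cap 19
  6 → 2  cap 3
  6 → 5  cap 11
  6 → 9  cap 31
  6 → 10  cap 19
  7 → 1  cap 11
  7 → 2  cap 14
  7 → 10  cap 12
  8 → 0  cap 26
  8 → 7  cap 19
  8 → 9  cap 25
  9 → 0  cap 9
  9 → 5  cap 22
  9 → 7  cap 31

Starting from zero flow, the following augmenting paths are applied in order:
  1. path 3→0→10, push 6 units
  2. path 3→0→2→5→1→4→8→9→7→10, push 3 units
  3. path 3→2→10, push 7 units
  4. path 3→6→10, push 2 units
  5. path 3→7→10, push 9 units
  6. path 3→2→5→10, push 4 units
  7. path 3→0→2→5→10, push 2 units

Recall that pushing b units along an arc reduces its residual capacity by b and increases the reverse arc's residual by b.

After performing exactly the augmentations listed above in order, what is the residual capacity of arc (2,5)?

Residual capacity of (2,5): 7

after path 1 (3→0→10, push 6): res(2,5)=16
after path 2 (3→0→2→5→1→4→8→9→7→10, push 3): res(2,5)=13
after path 3 (3→2→10, push 7): res(2,5)=13
after path 4 (3→6→10, push 2): res(2,5)=13
after path 5 (3→7→10, push 9): res(2,5)=13
after path 6 (3→2→5→10, push 4): res(2,5)=9
after path 7 (3→0→2→5→10, push 2): res(2,5)=7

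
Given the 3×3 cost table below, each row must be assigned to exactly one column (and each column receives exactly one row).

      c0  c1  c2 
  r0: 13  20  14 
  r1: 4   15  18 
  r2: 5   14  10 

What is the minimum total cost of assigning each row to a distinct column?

optimal assignment: row0→col2 (cost 14), row1→col0 (cost 4), row2→col1 (cost 14)
total = 14 + 4 + 14 = 32

Minimum assignment cost: 32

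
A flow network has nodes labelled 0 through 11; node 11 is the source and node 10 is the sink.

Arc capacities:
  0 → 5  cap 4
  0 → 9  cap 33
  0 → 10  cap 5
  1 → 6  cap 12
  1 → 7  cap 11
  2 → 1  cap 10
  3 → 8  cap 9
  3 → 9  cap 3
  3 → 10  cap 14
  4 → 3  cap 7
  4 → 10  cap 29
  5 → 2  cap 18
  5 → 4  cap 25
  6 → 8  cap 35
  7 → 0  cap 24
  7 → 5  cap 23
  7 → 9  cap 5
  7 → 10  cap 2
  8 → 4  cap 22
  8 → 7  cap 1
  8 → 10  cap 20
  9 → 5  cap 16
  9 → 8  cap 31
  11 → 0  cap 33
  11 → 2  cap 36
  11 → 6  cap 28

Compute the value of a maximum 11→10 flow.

Maximum flow value: 63

augment #1: 11→0→10 bottleneck 5, total now 5
augment #2: 11→6→8→10 bottleneck 20, total now 25
augment #3: 11→0→5→4→10 bottleneck 4, total now 29
augment #4: 11→2→1→7→10 bottleneck 2, total now 31
augment #5: 11→6→8→4→10 bottleneck 8, total now 39
augment #6: 11→0→9→5→4→10 bottleneck 16, total now 55
augment #7: 11→0→9→8→4→10 bottleneck 1, total now 56
augment #8: 11→0→9→8→4→3→10 bottleneck 7, total now 63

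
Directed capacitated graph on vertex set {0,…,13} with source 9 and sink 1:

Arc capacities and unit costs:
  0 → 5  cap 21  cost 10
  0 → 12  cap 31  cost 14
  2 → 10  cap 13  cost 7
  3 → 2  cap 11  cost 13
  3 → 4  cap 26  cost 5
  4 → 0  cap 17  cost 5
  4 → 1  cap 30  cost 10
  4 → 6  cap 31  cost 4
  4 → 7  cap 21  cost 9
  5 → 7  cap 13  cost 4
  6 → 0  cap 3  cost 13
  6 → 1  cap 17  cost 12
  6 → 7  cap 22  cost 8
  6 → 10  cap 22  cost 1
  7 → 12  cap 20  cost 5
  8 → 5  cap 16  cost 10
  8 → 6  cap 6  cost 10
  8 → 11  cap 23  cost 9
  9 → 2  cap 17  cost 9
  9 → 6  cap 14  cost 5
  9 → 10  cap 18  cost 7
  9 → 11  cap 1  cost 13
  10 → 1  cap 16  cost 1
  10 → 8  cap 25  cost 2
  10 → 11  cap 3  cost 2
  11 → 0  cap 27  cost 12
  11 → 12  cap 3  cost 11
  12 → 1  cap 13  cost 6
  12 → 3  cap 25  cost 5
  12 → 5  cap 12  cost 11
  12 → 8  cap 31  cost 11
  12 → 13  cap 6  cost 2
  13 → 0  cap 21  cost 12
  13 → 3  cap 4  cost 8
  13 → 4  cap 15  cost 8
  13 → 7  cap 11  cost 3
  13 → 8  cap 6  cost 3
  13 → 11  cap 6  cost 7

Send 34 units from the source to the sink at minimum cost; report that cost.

Minimum cost for 34 units: 488

shortest-cost path #1: 9→6→10→1 push 14 @ unit cost 7 (adds 98)
shortest-cost path #2: 9→10→1 push 2 @ unit cost 8 (adds 16)
shortest-cost path #3: 9→10→6→1 push 14 @ unit cost 18 (adds 252)
shortest-cost path #4: 9→10→11→12→1 push 2 @ unit cost 26 (adds 52)
shortest-cost path #5: 9→11→12→1 push 1 @ unit cost 30 (adds 30)
shortest-cost path #6: 9→2→10→8→6→1 push 1 @ unit cost 40 (adds 40)
total cost = 488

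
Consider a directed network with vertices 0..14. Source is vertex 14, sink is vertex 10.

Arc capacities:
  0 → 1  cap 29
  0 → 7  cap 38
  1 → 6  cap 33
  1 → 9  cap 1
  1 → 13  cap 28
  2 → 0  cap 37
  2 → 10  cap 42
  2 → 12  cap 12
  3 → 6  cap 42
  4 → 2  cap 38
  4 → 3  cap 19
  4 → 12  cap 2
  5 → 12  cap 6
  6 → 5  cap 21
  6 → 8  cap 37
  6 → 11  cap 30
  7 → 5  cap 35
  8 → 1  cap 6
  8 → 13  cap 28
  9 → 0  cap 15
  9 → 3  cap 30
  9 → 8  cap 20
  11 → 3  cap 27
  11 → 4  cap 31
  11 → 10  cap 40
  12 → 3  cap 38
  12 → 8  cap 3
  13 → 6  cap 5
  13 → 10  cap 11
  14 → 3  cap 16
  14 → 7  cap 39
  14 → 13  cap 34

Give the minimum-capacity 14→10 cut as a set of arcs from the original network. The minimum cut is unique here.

augment #1: 14→13→10 push 11
augment #2: 14→3→6→11→10 push 16
augment #3: 14→13→6→11→10 push 5
augment #4: 14→7→5→12→3→6→11→10 push 6
max flow = 38; residual-reachable set from 14 gives S-side
cut edges (S→T): {(5,12), (13,6), (13,10), (14,3)} total cap 38

Min-cut arcs: {(5,12), (13,6), (13,10), (14,3)} (total capacity 38)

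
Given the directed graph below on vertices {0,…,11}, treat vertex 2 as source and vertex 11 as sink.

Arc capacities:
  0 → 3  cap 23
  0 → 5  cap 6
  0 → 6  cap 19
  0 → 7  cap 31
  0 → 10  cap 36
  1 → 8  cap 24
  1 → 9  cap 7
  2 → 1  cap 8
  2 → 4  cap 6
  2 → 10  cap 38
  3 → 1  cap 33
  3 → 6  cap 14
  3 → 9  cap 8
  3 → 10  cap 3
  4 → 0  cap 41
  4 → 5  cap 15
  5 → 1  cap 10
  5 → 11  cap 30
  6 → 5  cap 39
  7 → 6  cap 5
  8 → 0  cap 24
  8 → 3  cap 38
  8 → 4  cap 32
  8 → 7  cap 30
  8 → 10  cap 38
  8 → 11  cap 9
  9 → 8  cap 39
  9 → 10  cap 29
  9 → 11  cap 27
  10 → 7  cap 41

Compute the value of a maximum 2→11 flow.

Maximum flow value: 19

augment #1: 2→1→8→11 bottleneck 8, total now 8
augment #2: 2→4→5→11 bottleneck 6, total now 14
augment #3: 2→10→7→6→5→11 bottleneck 5, total now 19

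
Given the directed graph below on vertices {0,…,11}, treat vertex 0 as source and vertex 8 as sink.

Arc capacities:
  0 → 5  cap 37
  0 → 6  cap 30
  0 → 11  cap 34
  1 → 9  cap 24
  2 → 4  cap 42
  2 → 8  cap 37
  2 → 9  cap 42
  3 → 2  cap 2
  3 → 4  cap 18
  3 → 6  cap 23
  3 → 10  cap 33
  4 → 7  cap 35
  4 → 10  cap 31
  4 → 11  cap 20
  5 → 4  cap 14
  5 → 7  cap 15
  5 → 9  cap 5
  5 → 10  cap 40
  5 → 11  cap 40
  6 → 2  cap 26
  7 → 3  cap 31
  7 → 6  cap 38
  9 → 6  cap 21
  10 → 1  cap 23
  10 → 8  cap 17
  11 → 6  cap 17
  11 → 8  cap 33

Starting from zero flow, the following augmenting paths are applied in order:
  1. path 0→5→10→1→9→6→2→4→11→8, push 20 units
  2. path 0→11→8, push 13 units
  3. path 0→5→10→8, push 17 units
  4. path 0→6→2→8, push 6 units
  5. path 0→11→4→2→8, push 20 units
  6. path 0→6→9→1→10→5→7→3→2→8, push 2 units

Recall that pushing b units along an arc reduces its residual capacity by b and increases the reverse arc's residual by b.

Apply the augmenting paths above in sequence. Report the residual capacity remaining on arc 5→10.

Residual capacity of (5,10): 5

after path 1 (0→5→10→1→9→6→2→4→11→8, push 20): res(5,10)=20
after path 2 (0→11→8, push 13): res(5,10)=20
after path 3 (0→5→10→8, push 17): res(5,10)=3
after path 4 (0→6→2→8, push 6): res(5,10)=3
after path 5 (0→11→4→2→8, push 20): res(5,10)=3
after path 6 (0→6→9→1→10→5→7→3→2→8, push 2): res(5,10)=5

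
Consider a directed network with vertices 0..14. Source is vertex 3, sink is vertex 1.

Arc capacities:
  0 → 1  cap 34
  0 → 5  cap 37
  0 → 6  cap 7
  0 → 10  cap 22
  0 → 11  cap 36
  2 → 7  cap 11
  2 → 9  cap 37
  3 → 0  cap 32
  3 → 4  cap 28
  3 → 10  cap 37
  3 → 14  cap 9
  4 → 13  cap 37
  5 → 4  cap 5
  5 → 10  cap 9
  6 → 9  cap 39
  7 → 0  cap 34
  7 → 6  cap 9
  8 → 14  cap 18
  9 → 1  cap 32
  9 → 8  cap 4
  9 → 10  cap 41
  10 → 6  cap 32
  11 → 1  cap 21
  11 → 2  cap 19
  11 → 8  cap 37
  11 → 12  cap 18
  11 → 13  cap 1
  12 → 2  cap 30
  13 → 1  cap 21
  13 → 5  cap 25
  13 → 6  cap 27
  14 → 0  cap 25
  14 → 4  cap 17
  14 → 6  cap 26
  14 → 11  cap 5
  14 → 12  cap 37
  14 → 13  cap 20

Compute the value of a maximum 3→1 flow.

Maximum flow value: 98

augment #1: 3→0→1 bottleneck 32, total now 32
augment #2: 3→4→13→1 bottleneck 21, total now 53
augment #3: 3→14→0→1 bottleneck 2, total now 55
augment #4: 3→14→11→1 bottleneck 5, total now 60
augment #5: 3→10→6→9→1 bottleneck 32, total now 92
augment #6: 3→14→0→11→1 bottleneck 2, total now 94
augment #7: 3→4→13→6→9→8→14→0→11→1 bottleneck 4, total now 98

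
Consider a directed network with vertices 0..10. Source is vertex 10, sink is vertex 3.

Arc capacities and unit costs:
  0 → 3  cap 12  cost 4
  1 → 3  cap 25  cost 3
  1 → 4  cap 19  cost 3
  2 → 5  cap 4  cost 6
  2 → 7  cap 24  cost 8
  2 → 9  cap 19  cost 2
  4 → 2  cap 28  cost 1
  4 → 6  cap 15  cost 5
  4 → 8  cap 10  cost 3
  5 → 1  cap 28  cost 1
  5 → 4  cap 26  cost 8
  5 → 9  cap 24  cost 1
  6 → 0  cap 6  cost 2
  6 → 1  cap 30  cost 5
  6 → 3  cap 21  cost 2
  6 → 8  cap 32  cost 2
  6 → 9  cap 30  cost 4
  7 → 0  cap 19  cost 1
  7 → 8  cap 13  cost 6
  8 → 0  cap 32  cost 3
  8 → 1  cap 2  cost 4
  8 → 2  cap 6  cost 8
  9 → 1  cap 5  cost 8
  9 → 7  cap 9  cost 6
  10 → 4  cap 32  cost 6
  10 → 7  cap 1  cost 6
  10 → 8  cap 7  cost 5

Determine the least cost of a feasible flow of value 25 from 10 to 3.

Minimum cost for 25 units: 322

shortest-cost path #1: 10→7→0→3 push 1 @ unit cost 11 (adds 11)
shortest-cost path #2: 10→8→0→3 push 7 @ unit cost 12 (adds 84)
shortest-cost path #3: 10→4→6→3 push 15 @ unit cost 13 (adds 195)
shortest-cost path #4: 10→4→8→0→3 push 2 @ unit cost 16 (adds 32)
total cost = 322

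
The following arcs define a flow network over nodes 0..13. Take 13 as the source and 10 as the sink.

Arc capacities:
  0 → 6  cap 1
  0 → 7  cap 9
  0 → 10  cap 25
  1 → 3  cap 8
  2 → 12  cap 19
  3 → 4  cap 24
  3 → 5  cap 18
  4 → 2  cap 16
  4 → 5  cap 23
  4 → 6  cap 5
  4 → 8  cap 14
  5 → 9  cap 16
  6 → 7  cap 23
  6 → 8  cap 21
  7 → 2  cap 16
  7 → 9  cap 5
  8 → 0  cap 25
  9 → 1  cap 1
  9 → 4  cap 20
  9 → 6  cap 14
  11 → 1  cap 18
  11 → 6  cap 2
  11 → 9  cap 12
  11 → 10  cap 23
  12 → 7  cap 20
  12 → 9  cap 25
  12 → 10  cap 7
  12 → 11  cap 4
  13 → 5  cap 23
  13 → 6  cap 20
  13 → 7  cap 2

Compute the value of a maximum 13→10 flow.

augment #1: 13→6→8→0→10 bottleneck 20, total now 20
augment #2: 13→7→2→12→10 bottleneck 2, total now 22
augment #3: 13→5→9→4→2→12→10 bottleneck 5, total now 27
augment #4: 13→5→9→4→8→0→10 bottleneck 5, total now 32
augment #5: 13→5→9→4→2→12→11→10 bottleneck 4, total now 36

Maximum flow value: 36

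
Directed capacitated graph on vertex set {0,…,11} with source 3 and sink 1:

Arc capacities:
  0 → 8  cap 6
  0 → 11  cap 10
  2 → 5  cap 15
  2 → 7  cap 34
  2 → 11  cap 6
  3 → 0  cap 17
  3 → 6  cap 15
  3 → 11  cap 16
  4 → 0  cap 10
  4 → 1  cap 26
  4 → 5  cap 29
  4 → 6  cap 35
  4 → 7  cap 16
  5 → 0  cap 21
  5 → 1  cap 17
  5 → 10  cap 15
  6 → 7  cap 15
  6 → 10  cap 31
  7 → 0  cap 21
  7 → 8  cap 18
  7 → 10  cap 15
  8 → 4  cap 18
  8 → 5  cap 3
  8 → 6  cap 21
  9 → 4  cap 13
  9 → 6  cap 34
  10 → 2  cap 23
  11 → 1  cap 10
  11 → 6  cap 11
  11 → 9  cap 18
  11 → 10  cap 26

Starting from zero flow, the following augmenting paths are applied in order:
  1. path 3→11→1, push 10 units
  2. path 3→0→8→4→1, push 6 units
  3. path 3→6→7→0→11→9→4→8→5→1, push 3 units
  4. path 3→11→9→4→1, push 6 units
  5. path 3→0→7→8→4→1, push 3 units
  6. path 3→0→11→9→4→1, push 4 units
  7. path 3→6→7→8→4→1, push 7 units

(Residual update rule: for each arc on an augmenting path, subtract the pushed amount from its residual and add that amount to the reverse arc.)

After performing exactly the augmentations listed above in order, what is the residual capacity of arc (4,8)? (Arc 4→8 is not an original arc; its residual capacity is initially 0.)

Residual capacity of (4,8): 13

after path 1 (3→11→1, push 10): res(4,8)=0
after path 2 (3→0→8→4→1, push 6): res(4,8)=6
after path 3 (3→6→7→0→11→9→4→8→5→1, push 3): res(4,8)=3
after path 4 (3→11→9→4→1, push 6): res(4,8)=3
after path 5 (3→0→7→8→4→1, push 3): res(4,8)=6
after path 6 (3→0→11→9→4→1, push 4): res(4,8)=6
after path 7 (3→6→7→8→4→1, push 7): res(4,8)=13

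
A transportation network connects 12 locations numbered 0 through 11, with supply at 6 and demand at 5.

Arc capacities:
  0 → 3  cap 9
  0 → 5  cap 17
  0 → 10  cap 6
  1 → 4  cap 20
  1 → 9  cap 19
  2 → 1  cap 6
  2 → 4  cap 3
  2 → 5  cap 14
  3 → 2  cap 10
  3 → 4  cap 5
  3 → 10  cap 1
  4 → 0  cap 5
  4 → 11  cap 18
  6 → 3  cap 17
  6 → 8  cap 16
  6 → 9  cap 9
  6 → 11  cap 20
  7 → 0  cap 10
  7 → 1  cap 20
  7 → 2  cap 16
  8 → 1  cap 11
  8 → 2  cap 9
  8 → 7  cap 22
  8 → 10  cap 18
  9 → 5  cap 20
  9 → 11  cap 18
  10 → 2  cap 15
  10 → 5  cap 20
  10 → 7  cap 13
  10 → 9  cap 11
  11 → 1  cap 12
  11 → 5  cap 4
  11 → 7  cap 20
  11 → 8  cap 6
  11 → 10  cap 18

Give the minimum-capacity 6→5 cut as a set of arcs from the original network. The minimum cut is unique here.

augment #1: 6→9→5 push 9
augment #2: 6→11→5 push 4
augment #3: 6→3→2→5 push 10
augment #4: 6→3→10→5 push 1
augment #5: 6→8→2→5 push 4
augment #6: 6→8→10→5 push 12
augment #7: 6→11→10→5 push 7
augment #8: 6→3→4→0→5 push 5
augment #9: 6→11→1→9→5 push 9
max flow = 61; residual-reachable set from 6 gives S-side
cut edges (S→T): {(3,2), (3,4), (3,10), (6,8), (6,9), (6,11)} total cap 61

Min-cut arcs: {(3,2), (3,4), (3,10), (6,8), (6,9), (6,11)} (total capacity 61)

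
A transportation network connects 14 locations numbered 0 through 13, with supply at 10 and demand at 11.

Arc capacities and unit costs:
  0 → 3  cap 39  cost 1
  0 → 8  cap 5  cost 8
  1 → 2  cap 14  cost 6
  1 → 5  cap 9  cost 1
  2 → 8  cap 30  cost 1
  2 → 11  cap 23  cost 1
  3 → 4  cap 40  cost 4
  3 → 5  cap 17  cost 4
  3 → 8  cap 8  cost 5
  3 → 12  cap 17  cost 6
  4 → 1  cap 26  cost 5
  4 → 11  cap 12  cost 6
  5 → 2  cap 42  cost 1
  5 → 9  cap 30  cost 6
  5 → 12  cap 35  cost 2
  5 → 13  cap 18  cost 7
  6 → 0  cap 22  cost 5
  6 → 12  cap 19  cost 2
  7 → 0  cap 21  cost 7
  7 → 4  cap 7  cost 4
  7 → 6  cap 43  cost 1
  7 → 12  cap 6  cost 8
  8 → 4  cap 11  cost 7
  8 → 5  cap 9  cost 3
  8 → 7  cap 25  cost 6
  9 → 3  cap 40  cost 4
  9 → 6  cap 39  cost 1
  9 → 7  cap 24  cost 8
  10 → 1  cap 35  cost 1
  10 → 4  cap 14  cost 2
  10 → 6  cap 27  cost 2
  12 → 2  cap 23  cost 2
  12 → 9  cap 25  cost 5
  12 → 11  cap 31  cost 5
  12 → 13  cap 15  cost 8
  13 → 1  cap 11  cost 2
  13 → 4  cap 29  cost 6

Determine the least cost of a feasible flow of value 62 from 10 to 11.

shortest-cost path #1: 10→1→5→2→11 push 9 @ unit cost 4 (adds 36)
shortest-cost path #2: 10→6→12→2→11 push 14 @ unit cost 7 (adds 98)
shortest-cost path #3: 10→4→11 push 12 @ unit cost 8 (adds 96)
shortest-cost path #4: 10→6→12→11 push 5 @ unit cost 9 (adds 45)
shortest-cost path #5: 10→1→2→12→11 push 14 @ unit cost 10 (adds 140)
shortest-cost path #6: 10→6→0→3→12→11 push 8 @ unit cost 19 (adds 152)
total cost = 567

Minimum cost for 62 units: 567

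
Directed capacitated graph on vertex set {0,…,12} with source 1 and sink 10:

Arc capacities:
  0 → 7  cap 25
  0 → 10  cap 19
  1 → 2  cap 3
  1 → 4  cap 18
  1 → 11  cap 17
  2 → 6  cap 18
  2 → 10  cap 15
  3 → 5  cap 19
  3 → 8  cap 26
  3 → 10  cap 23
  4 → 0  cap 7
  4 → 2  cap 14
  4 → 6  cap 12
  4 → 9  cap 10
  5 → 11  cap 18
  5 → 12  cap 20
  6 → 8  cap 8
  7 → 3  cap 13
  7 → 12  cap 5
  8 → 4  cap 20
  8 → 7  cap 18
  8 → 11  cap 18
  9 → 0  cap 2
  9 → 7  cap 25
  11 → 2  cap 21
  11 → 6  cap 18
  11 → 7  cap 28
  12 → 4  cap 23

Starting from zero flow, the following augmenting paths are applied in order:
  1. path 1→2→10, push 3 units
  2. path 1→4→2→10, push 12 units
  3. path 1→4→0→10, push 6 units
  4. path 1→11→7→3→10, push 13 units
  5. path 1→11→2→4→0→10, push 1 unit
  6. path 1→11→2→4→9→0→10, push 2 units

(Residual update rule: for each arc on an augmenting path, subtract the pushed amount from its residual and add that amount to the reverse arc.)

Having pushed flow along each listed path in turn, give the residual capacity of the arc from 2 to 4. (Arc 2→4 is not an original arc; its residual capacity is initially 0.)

Residual capacity of (2,4): 9

after path 1 (1→2→10, push 3): res(2,4)=0
after path 2 (1→4→2→10, push 12): res(2,4)=12
after path 3 (1→4→0→10, push 6): res(2,4)=12
after path 4 (1→11→7→3→10, push 13): res(2,4)=12
after path 5 (1→11→2→4→0→10, push 1): res(2,4)=11
after path 6 (1→11→2→4→9→0→10, push 2): res(2,4)=9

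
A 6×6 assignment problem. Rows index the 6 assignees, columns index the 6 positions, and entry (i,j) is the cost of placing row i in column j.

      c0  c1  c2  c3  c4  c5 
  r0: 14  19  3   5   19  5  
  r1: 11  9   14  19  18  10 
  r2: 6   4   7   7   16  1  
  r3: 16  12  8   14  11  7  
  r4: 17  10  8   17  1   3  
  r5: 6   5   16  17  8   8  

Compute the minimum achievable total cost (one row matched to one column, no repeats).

Minimum assignment cost: 30

optimal assignment: row0→col3 (cost 5), row1→col1 (cost 9), row2→col5 (cost 1), row3→col2 (cost 8), row4→col4 (cost 1), row5→col0 (cost 6)
total = 5 + 9 + 1 + 8 + 1 + 6 = 30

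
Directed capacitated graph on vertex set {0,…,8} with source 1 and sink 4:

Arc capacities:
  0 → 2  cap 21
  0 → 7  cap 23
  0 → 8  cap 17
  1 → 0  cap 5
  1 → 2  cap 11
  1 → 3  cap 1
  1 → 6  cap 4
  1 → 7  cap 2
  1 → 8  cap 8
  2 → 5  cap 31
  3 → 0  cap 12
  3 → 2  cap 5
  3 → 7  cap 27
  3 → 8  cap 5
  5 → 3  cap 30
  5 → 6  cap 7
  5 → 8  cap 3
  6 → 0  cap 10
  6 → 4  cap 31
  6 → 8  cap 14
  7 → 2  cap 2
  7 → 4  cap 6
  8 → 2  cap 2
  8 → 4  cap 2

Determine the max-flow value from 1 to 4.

augment #1: 1→6→4 bottleneck 4, total now 4
augment #2: 1→7→4 bottleneck 2, total now 6
augment #3: 1→8→4 bottleneck 2, total now 8
augment #4: 1→0→7→4 bottleneck 4, total now 12
augment #5: 1→2→5→6→4 bottleneck 7, total now 19

Maximum flow value: 19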